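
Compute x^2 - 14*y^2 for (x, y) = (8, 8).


x^2 - d*y^2
= 8^2 - 14*8^2
= 64 - 896
= -832

-832


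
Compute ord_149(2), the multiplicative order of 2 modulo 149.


We want ord_149(2), the smallest k >= 1 with 2^k = 1 mod 149.
n = 149 = 149, phi(149) = 148; the order divides phi(n).
Divisors of 148: 1, 2, 4, 37, 74, 148
Repeated squaring mod 149: 2^1 = 2, 2^2 = 4, 2^4 = 16, 2^8 = 107, 2^16 = 125, 2^32 = 129, 2^64 = 102, 2^128 = 123
Test divisors in increasing order:
  k=1: 2^1 = 2 mod 149
  k=2: 2^2 = 4 mod 149
  k=4: 2^4 = 16 mod 149
  k=37: 2^37 = 129 * 16 * 2 = 105 mod 149
  k=74: 2^74 = 102 * 107 * 4 = 148 mod 149
  k=148: 2^148 = 123 * 125 * 16 = 1 mod 149  <- first divisor giving 1
Order = 148

148


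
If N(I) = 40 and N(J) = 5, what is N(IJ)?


N(IJ) = N(I) * N(J)
= 40 * 5
= 200

200


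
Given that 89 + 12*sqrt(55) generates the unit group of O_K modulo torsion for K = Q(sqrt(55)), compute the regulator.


epsilon = 89 + 12*sqrt(55)
= 177.9944
R = ln(177.9944)
= 5.1818

5.1818


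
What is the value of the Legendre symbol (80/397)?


p = 397 is prime, so compute (80/397) with the reciprocity algorithm (Jacobi-symbol steps: pull out 2s via (2/n), flip via reciprocity, reduce):
  pull out 2: (2/397) = -1  (since 397 mod 8 = 5)
  pull out 2: (2/397) = -1  (since 397 mod 8 = 5)
  pull out 2: (2/397) = -1  (since 397 mod 8 = 5)
  pull out 2: (2/397) = -1  (since 397 mod 8 = 5)
  reciprocity: (5/397) -> +(397/5)
  reduce: (2/5)
  pull out 2: (2/5) = -1  (since 5 mod 8 = 5)
  (1/5) = 1
Product of signs = -1
(80/397) = -1

-1


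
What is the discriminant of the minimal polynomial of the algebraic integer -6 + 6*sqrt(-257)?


The element -6 + 6*sqrt(-257) has minimal polynomial:
x^2 + 12*x + 9288
Discriminant = (12)^2 - 4*(9288)
= 144 - 37152
= -37008

-37008


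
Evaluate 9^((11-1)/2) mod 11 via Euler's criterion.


p = 11 is prime and the exponent is (p-1)/2 = 5, so by Euler's criterion 9^5 = (9/11) = +1 or -1 mod 11.
Compute by square-and-multiply:
  5 = 4 + 1 (binary 101)
  Repeated squaring mod 11: 9^1 = 9, 9^2 = 4, 9^4 = 5
  9^5 = 9^4 * 9^1 = 5 * 9 mod 11
    5 * 9 = 45 = 1 mod 11
  9^5 = 1 mod 11
Result 1: 9 is a quadratic residue mod 11.
9^5 mod 11 = 1

1


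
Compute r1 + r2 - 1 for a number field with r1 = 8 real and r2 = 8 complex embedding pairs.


By Dirichlet's unit theorem:
rank = r1 + r2 - 1
= 8 + 8 - 1
= 15

15


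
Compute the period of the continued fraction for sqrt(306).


Run the CF algorithm for sqrt(306).
a_0 = floor(sqrt(306)) = 17; set m_0=0, q_0=1.
Recurrence: m' = q*a - m,  q' = (d - m'^2)/q,  a' = floor((a_0 + m')/q').
  step 1: m=17, q=17, a=2
  step 2: m=17, q=1, a=34
a_2 = 2*a_0 = 34, so the period closes here.
sqrt(306) = [17; 2, 34]
Period length = 2

2


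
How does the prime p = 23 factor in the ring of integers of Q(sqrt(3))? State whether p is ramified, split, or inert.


K = Q(sqrt(3)). Since d mod 4 = 3, disc(K) = 12.
Check p | disc: 12 mod 23 = 12.
p does not divide disc. Compute Legendre symbol (d/p):
3^((23-1)/2) mod 23 = 1
(d/p) = 1, so p splits: (p) = P*P' with e=1, f=1, g=2.
Therefore p is split.

split


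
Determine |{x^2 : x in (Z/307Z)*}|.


For prime p, the number of non-zero quadratic residues is (p-1)/2.
= (307-1)/2
= 153

153


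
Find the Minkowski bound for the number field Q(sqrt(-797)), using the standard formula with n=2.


d = -797, d mod 4 = 3, so disc(K) = 4d = -3188; |disc(K)| = 3188
Imaginary quadratic field, so n = 2, s = r2 = 1, r1 = 0
M = (n!/n^n) * (4/pi)^s * sqrt(|disc(K)|) = (2!/2^2) * (4/pi)^1 * sqrt(3188)
= 0.5 * 1.273240 * 56.462377
= 35.9451

35.9451


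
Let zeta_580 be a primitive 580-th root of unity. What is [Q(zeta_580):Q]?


The degree equals Euler's totient phi(580).
580 = 2^2 * 5 * 29
phi(580) = 224

224


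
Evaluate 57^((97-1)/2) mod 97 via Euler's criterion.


p = 97 is prime and the exponent is (p-1)/2 = 48, so by Euler's criterion 57^48 = (57/97) = +1 or -1 mod 97.
Compute by square-and-multiply:
  48 = 32 + 16 (binary 110000)
  Repeated squaring mod 97: 57^1 = 57, 57^2 = 48, 57^4 = 73, 57^8 = 91, 57^16 = 36, 57^32 = 35
  57^48 = 57^32 * 57^16 = 35 * 36 mod 97
    35 * 36 = 1260 = 96 mod 97
  57^48 = 96 mod 97
Result 96 = p - 1 = -1 mod 97: 57 is a quadratic non-residue mod 97. As a residue in [0, p-1] the value is 96.
57^48 mod 97 = 96

96


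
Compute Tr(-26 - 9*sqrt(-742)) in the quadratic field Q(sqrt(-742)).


Tr(a + b*sqrt(d)) = (a + b*sqrt(d)) + (a - b*sqrt(d)) = 2a
= 2 * (-26)
= -52

-52


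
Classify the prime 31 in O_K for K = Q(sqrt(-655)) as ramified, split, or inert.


K = Q(sqrt(-655)). Since d mod 4 = 1, disc(K) = -655.
Check p | disc: -655 mod 31 = 27.
p does not divide disc. Compute Legendre symbol (d/p):
27^((31-1)/2) mod 31 = -1
(d/p) = -1, so p is inert: (p) stays prime with e=1, f=2, g=1.
Therefore p is inert.

inert


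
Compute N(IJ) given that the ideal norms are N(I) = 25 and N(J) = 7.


N(IJ) = N(I) * N(J)
= 25 * 7
= 175

175


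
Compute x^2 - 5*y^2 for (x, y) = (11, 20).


x^2 - d*y^2
= 11^2 - 5*20^2
= 121 - 2000
= -1879

-1879


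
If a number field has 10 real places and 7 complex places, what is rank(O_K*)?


By Dirichlet's unit theorem:
rank = r1 + r2 - 1
= 10 + 7 - 1
= 16

16


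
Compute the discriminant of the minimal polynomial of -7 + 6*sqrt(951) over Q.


The element -7 + 6*sqrt(951) has minimal polynomial:
x^2 + 14*x - 34187
Discriminant = (14)^2 - 4*(-34187)
= 196 + 136748
= 136944

136944


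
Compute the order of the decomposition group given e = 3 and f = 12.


|D_P| = e * f
= 3 * 12
= 36

36


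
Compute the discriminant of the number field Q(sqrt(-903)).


For K = Q(sqrt(d)) with d squarefree: disc(K) = d if d = 1 mod 4, and disc(K) = 4d if d = 2 or 3 mod 4.
Here d = -903, and d mod 4 = 1.
d = 1 mod 4 (O_K = Z[(1+sqrt(d))/2]), so disc(K) = d = -903

-903


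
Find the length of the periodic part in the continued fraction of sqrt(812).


Run the CF algorithm for sqrt(812).
a_0 = floor(sqrt(812)) = 28; set m_0=0, q_0=1.
Recurrence: m' = q*a - m,  q' = (d - m'^2)/q,  a' = floor((a_0 + m')/q').
  step 1: m=28, q=28, a=2
  step 2: m=28, q=1, a=56
a_2 = 2*a_0 = 56, so the period closes here.
sqrt(812) = [28; 2, 56]
Period length = 2

2


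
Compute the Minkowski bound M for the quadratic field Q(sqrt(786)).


d = 786, d mod 4 = 2, so disc(K) = 4d = 3144; |disc(K)| = 3144
Real quadratic field, so n = 2, s = r2 = 0, r1 = 2
M = (n!/n^n) * (4/pi)^s * sqrt(|disc(K)|) = (2!/2^2) * (4/pi)^0 * sqrt(3144)
= 0.5 * 1.000000 * 56.071383
= 28.0357

28.0357


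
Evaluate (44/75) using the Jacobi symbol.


Compute (44/75) via quadratic reciprocity:
  pull out 2: (2/75) = -1  (since 75 mod 8 = 3)
  pull out 2: (2/75) = -1  (since 75 mod 8 = 3)
  reciprocity: (11/75) -> -(75/11)
  reduce: (9/11)
  reciprocity: (9/11) -> +(11/9)
  reduce: (2/9)
  pull out 2: (2/9) = +1  (since 9 mod 8 = 1)
  (1/9) = 1
Product of signs = -1

-1


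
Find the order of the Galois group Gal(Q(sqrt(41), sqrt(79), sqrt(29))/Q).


The 3 square roots of distinct primes are multiplicatively independent over Q,
so [K:Q] = 2^3 and Gal(K/Q) is isomorphic to (Z/2Z)^3.
|Gal| = 2^3 = 8

8


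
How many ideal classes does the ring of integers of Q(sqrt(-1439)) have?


K = Q(sqrt(-1439)). d mod 4 = 1, so D = disc(K) = d = -1439
h(K) equals the number of primitive reduced positive-definite forms (a, b, c) = a*x^2 + b*x*y + c*y^2 with b^2 - 4ac = D,
where reduced means |b| <= a <= c, with b >= 0 whenever |b| = a or a = c, and primitive means gcd(a, b, c) = 1.
Reduced forces 3a^2 <= |D| = 1439, so 1 <= a <= 21; b must have the parity of D, and c = (b^2 - D)/(4a) must be an integer >= a.
Enumerate a = 1..21, b in [-a, a]:
  a=1: (1, 1, 360)  [1]
  a=2: (2, -1, 180), (2, 1, 180)  [2]
  a=3: (3, -1, 120), (3, 1, 120)  [2]
  a=4: (4, -1, 90), (4, 1, 90)  [2]
  a=5: (5, -1, 72), (5, 1, 72)  [2]
  a=6: (6, -5, 61), (6, -1, 60), (6, 1, 60), (6, 5, 61)  [4]
  a=7: none
  a=8: (8, -1, 45), (8, 1, 45)  [2]
  a=9: (9, -1, 40), (9, 1, 40)  [2]
  a=10: (10, -9, 38), (10, -1, 36), (10, 1, 36), (10, 9, 38)  [4]
  a=11: none
  a=12: (12, -7, 31), (12, -1, 30), (12, 1, 30), (12, 7, 31)  [4]
  a=13: (13, -11, 30), (13, 11, 30)  [2]
  a=14: none
  a=15: (15, -11, 26), (15, -1, 24), (15, 1, 24), (15, 11, 26)  [4]
  a=16: (16, -15, 26), (16, 15, 26)  [2]
  a=17: none
  a=18: (18, -17, 24), (18, -1, 20), (18, 1, 20), (18, 17, 24)  [4]
  a=19: (19, -9, 20), (19, 9, 20)  [2]
  a=20..21: none
Total reduced forms: 1 + 2 + 2 + 2 + 2 + 4 + 2 + 2 + 4 + 4 + 2 + 4 + 2 + 4 + 2 = 39
h = 39

39


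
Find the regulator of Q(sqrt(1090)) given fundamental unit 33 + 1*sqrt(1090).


epsilon = 33 + 1*sqrt(1090)
= 66.0151
R = ln(66.0151)
= 4.1899

4.1899


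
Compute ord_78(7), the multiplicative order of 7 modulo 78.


We want ord_78(7), the smallest k >= 1 with 7^k = 1 mod 78.
n = 78 = 2 * 3 * 13, phi(78) = 24; the order divides phi(n).
Divisors of 24: 1, 2, 3, 4, 6, 8, 12, 24
Repeated squaring mod 78: 7^1 = 7, 7^2 = 49, 7^4 = 61, 7^8 = 55, 7^16 = 61
Test divisors in increasing order:
  k=1: 7^1 = 7 mod 78
  k=2: 7^2 = 49 mod 78
  k=3: 7^3 = 49 * 7 = 31 mod 78
  k=4: 7^4 = 61 mod 78
  k=6: 7^6 = 61 * 49 = 25 mod 78
  k=8: 7^8 = 55 mod 78
  k=12: 7^12 = 55 * 61 = 1 mod 78  <- first divisor giving 1
Order = 12

12


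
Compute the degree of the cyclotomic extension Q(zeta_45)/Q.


The degree equals Euler's totient phi(45).
45 = 3^2 * 5
phi(45) = 24

24


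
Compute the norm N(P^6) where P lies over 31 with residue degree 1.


N(P^a) = p^(a*f)
= 31^(6*1)
= 31^6
= 887503681

887503681


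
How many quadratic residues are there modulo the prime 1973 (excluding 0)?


For prime p, the number of non-zero quadratic residues is (p-1)/2.
= (1973-1)/2
= 986

986


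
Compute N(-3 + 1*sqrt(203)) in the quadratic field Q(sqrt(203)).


N(a + b*sqrt(d)) = a^2 - d*b^2
= (-3)^2 - (203)*(1)^2
= 9 - 203
= -194

-194


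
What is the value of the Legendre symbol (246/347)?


p = 347 is prime, so compute (246/347) with the reciprocity algorithm (Jacobi-symbol steps: pull out 2s via (2/n), flip via reciprocity, reduce):
  pull out 2: (2/347) = -1  (since 347 mod 8 = 3)
  reciprocity: (123/347) -> -(347/123)
  reduce: (101/123)
  reciprocity: (101/123) -> +(123/101)
  reduce: (22/101)
  pull out 2: (2/101) = -1  (since 101 mod 8 = 5)
  reciprocity: (11/101) -> +(101/11)
  reduce: (2/11)
  pull out 2: (2/11) = -1  (since 11 mod 8 = 3)
  (1/11) = 1
Product of signs = 1
(246/347) = 1

1


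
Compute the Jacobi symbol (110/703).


Compute (110/703) via quadratic reciprocity:
  pull out 2: (2/703) = +1  (since 703 mod 8 = 7)
  reciprocity: (55/703) -> -(703/55)
  reduce: (43/55)
  reciprocity: (43/55) -> -(55/43)
  reduce: (12/43)
  pull out 2: (2/43) = -1  (since 43 mod 8 = 3)
  pull out 2: (2/43) = -1  (since 43 mod 8 = 3)
  reciprocity: (3/43) -> -(43/3)
  reduce: (1/3)
  (1/3) = 1
Product of signs = -1

-1


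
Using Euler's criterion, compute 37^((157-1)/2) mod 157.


p = 157 is prime and the exponent is (p-1)/2 = 78, so by Euler's criterion 37^78 = (37/157) = +1 or -1 mod 157.
Compute by square-and-multiply:
  78 = 64 + 8 + 4 + 2 (binary 1001110)
  Repeated squaring mod 157: 37^1 = 37, 37^2 = 113, 37^4 = 52, 37^8 = 35, 37^16 = 126, 37^32 = 19, 37^64 = 47
  37^78 = 37^64 * 37^8 * 37^4 * 37^2 = 47 * 35 * 52 * 113 mod 157
    47 * 35 = 1645 = 75 mod 157
    75 * 52 = 3900 = 132 mod 157
    132 * 113 = 14916 = 1 mod 157
  37^78 = 1 mod 157
Result 1: 37 is a quadratic residue mod 157.
37^78 mod 157 = 1

1


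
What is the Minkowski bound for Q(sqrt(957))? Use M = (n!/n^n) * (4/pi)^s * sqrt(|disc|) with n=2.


d = 957, d mod 4 = 1, so disc(K) = d = 957; |disc(K)| = 957
Real quadratic field, so n = 2, s = r2 = 0, r1 = 2
M = (n!/n^n) * (4/pi)^s * sqrt(|disc(K)|) = (2!/2^2) * (4/pi)^0 * sqrt(957)
= 0.5 * 1.000000 * 30.935417
= 15.4677

15.4677


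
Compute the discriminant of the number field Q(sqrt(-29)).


For K = Q(sqrt(d)) with d squarefree: disc(K) = d if d = 1 mod 4, and disc(K) = 4d if d = 2 or 3 mod 4.
Here d = -29, and d mod 4 = 3.
d = 3 mod 4, not 1 (O_K = Z[sqrt(d)]), so disc(K) = 4d = 4 * (-29) = -116

-116


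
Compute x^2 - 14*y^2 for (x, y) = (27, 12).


x^2 - d*y^2
= 27^2 - 14*12^2
= 729 - 2016
= -1287

-1287


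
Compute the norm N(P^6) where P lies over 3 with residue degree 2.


N(P^a) = p^(a*f)
= 3^(6*2)
= 3^12
= 531441

531441


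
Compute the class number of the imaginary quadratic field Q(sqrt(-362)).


K = Q(sqrt(-362)). d mod 4 = 2, so D = disc(K) = 4d = -1448
h(K) equals the number of primitive reduced positive-definite forms (a, b, c) = a*x^2 + b*x*y + c*y^2 with b^2 - 4ac = D,
where reduced means |b| <= a <= c, with b >= 0 whenever |b| = a or a = c, and primitive means gcd(a, b, c) = 1.
Reduced forces 3a^2 <= |D| = 1448, so 1 <= a <= 21; b must have the parity of D, and c = (b^2 - D)/(4a) must be an integer >= a.
Enumerate a = 1..21, b in [-a, a]:
  a=1: (1, 0, 362)  [1]
  a=2: (2, 0, 181)  [1]
  a=3: (3, -2, 121), (3, 2, 121)  [2]
  a=4..5: none
  a=6: (6, -4, 61), (6, 4, 61)  [2]
  a=7: (7, -6, 53), (7, 6, 53)  [2]
  a=8: none
  a=9: (9, -8, 42), (9, 8, 42)  [2]
  a=10: none
  a=11: (11, -2, 33), (11, 2, 33)  [2]
  a=12..13: none
  a=14: (14, -8, 27), (14, 8, 27)  [2]
  a=15..17: none
  a=18: (18, -8, 21), (18, 8, 21)  [2]
  a=19..20: none
  a=21: (21, -20, 22), (21, 20, 22)  [2]
Total reduced forms: 1 + 1 + 2 + 2 + 2 + 2 + 2 + 2 + 2 + 2 = 18
h = 18

18


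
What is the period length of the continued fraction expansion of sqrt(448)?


Run the CF algorithm for sqrt(448).
a_0 = floor(sqrt(448)) = 21; set m_0=0, q_0=1.
Recurrence: m' = q*a - m,  q' = (d - m'^2)/q,  a' = floor((a_0 + m')/q').
  step 1: m=21, q=7, a=6
  step 2: m=21, q=1, a=42
a_2 = 2*a_0 = 42, so the period closes here.
sqrt(448) = [21; 6, 42]
Period length = 2

2


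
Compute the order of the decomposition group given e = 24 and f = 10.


|D_P| = e * f
= 24 * 10
= 240

240


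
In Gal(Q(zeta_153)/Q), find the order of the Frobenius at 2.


The Frobenius at p in Gal(Q(zeta_n)/Q) = (Z/nZ)* is the class of p, so its order is ord_153(2), the smallest k >= 1 with 2^k = 1 mod 153.
n = 153 = 3^2 * 17, phi(153) = 96; the order divides phi(n).
Divisors of 96: 1, 2, 3, 4, 6, 8, 12, 16, 24, 32, 48, 96
Repeated squaring mod 153: 2^1 = 2, 2^2 = 4, 2^4 = 16, 2^8 = 103, 2^16 = 52, 2^32 = 103, 2^64 = 52
Test divisors in increasing order:
  k=1: 2^1 = 2 mod 153
  k=2: 2^2 = 4 mod 153
  k=3: 2^3 = 4 * 2 = 8 mod 153
  k=4: 2^4 = 16 mod 153
  k=6: 2^6 = 16 * 4 = 64 mod 153
  k=8: 2^8 = 103 mod 153
  k=12: 2^12 = 103 * 16 = 118 mod 153
  k=16: 2^16 = 52 mod 153
  k=24: 2^24 = 52 * 103 = 1 mod 153  <- first divisor giving 1
Order = 24

24


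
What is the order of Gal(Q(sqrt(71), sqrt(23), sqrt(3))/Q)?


The 3 square roots of distinct primes are multiplicatively independent over Q,
so [K:Q] = 2^3 and Gal(K/Q) is isomorphic to (Z/2Z)^3.
|Gal| = 2^3 = 8

8


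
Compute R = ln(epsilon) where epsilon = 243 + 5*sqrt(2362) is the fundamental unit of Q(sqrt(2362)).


epsilon = 243 + 5*sqrt(2362)
= 486.0021
R = ln(486.0021)
= 6.1862

6.1862


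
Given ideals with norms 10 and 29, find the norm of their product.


N(IJ) = N(I) * N(J)
= 10 * 29
= 290

290


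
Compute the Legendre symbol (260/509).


p = 509 is prime, so compute (260/509) with the reciprocity algorithm (Jacobi-symbol steps: pull out 2s via (2/n), flip via reciprocity, reduce):
  pull out 2: (2/509) = -1  (since 509 mod 8 = 5)
  pull out 2: (2/509) = -1  (since 509 mod 8 = 5)
  reciprocity: (65/509) -> +(509/65)
  reduce: (54/65)
  pull out 2: (2/65) = +1  (since 65 mod 8 = 1)
  reciprocity: (27/65) -> +(65/27)
  reduce: (11/27)
  reciprocity: (11/27) -> -(27/11)
  reduce: (5/11)
  reciprocity: (5/11) -> +(11/5)
  reduce: (1/5)
  (1/5) = 1
Product of signs = -1
(260/509) = -1

-1


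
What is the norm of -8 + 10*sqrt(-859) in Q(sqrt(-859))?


N(a + b*sqrt(d)) = a^2 - d*b^2
= (-8)^2 - (-859)*(10)^2
= 64 + 85900
= 85964

85964


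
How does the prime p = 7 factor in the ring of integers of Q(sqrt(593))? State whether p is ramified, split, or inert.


K = Q(sqrt(593)). Since d mod 4 = 1, disc(K) = 593.
Check p | disc: 593 mod 7 = 5.
p does not divide disc. Compute Legendre symbol (d/p):
5^((7-1)/2) mod 7 = -1
(d/p) = -1, so p is inert: (p) stays prime with e=1, f=2, g=1.
Therefore p is inert.

inert


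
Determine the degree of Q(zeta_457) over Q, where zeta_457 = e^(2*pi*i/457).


The degree equals Euler's totient phi(457).
457 = 457
phi(457) = 456

456


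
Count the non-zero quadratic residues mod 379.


For prime p, the number of non-zero quadratic residues is (p-1)/2.
= (379-1)/2
= 189

189


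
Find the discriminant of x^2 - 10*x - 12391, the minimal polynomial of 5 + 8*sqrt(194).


The element 5 + 8*sqrt(194) has minimal polynomial:
x^2 - 10*x - 12391
Discriminant = (-10)^2 - 4*(-12391)
= 100 + 49564
= 49664

49664


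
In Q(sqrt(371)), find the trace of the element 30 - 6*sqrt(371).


Tr(a + b*sqrt(d)) = (a + b*sqrt(d)) + (a - b*sqrt(d)) = 2a
= 2 * (30)
= 60

60


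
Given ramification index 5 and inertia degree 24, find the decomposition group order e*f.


|D_P| = e * f
= 5 * 24
= 120

120


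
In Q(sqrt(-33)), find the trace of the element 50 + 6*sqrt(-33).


Tr(a + b*sqrt(d)) = (a + b*sqrt(d)) + (a - b*sqrt(d)) = 2a
= 2 * (50)
= 100

100


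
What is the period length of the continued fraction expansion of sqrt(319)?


Run the CF algorithm for sqrt(319).
a_0 = floor(sqrt(319)) = 17; set m_0=0, q_0=1.
Recurrence: m' = q*a - m,  q' = (d - m'^2)/q,  a' = floor((a_0 + m')/q').
  step 1: m=17, q=30, a=1
  step 2: m=13, q=5, a=6
  step 3: m=17, q=6, a=5
  step 4: m=13, q=25, a=1
  step 5: m=12, q=7, a=4
  step 6: m=16, q=9, a=3
  step 7: m=11, q=22, a=1
  step 8: m=11, q=9, a=3
  step 9: m=16, q=7, a=4
  step 10: m=12, q=25, a=1
  step 11: m=13, q=6, a=5
  step 12: m=17, q=5, a=6
  step 13: m=13, q=30, a=1
  step 14: m=17, q=1, a=34
a_14 = 2*a_0 = 34, so the period closes here.
sqrt(319) = [17; 1, 6, 5, 1, 4, 3, 1, 3, 4, 1, 5, 6, 1, 34]
Period length = 14

14


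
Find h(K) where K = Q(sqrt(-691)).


K = Q(sqrt(-691)). d mod 4 = 1, so D = disc(K) = d = -691
h(K) equals the number of primitive reduced positive-definite forms (a, b, c) = a*x^2 + b*x*y + c*y^2 with b^2 - 4ac = D,
where reduced means |b| <= a <= c, with b >= 0 whenever |b| = a or a = c, and primitive means gcd(a, b, c) = 1.
Reduced forces 3a^2 <= |D| = 691, so 1 <= a <= 15; b must have the parity of D, and c = (b^2 - D)/(4a) must be an integer >= a.
Enumerate a = 1..15, b in [-a, a]:
  a=1: (1, 1, 173)  [1]
  a=2..4: none
  a=5: (5, -3, 35), (5, 3, 35)  [2]
  a=6: none
  a=7: (7, -3, 25), (7, 3, 25)  [2]
  a=8..15: none
Total reduced forms: 1 + 2 + 2 = 5
h = 5

5


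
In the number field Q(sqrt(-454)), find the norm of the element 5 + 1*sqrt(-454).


N(a + b*sqrt(d)) = a^2 - d*b^2
= (5)^2 - (-454)*(1)^2
= 25 + 454
= 479

479


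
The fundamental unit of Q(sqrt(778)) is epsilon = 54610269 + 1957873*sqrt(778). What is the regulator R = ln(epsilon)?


epsilon = 54610269 + 1957873*sqrt(778)
= 1.0922e+08
R = ln(1.0922e+08)
= 18.5089

18.5089


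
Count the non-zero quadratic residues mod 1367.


For prime p, the number of non-zero quadratic residues is (p-1)/2.
= (1367-1)/2
= 683

683


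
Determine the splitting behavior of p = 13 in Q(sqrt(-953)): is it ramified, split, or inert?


K = Q(sqrt(-953)). Since d mod 4 = 3, disc(K) = -3812.
Check p | disc: -3812 mod 13 = 10.
p does not divide disc. Compute Legendre symbol (d/p):
9^((13-1)/2) mod 13 = 1
(d/p) = 1, so p splits: (p) = P*P' with e=1, f=1, g=2.
Therefore p is split.

split


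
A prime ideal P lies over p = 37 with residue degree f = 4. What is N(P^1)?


N(P^a) = p^(a*f)
= 37^(1*4)
= 37^4
= 1874161

1874161


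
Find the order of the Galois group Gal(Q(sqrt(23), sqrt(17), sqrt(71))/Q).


The 3 square roots of distinct primes are multiplicatively independent over Q,
so [K:Q] = 2^3 and Gal(K/Q) is isomorphic to (Z/2Z)^3.
|Gal| = 2^3 = 8

8


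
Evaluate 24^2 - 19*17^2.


x^2 - d*y^2
= 24^2 - 19*17^2
= 576 - 5491
= -4915

-4915


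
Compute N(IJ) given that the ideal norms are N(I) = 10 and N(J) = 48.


N(IJ) = N(I) * N(J)
= 10 * 48
= 480

480


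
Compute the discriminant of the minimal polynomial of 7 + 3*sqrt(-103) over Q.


The element 7 + 3*sqrt(-103) has minimal polynomial:
x^2 - 14*x + 976
Discriminant = (-14)^2 - 4*(976)
= 196 - 3904
= -3708

-3708


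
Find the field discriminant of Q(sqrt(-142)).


For K = Q(sqrt(d)) with d squarefree: disc(K) = d if d = 1 mod 4, and disc(K) = 4d if d = 2 or 3 mod 4.
Here d = -142, and d mod 4 = 2.
d = 2 mod 4, not 1 (O_K = Z[sqrt(d)]), so disc(K) = 4d = 4 * (-142) = -568

-568


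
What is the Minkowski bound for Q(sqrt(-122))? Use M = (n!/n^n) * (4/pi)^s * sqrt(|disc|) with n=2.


d = -122, d mod 4 = 2, so disc(K) = 4d = -488; |disc(K)| = 488
Imaginary quadratic field, so n = 2, s = r2 = 1, r1 = 0
M = (n!/n^n) * (4/pi)^s * sqrt(|disc(K)|) = (2!/2^2) * (4/pi)^1 * sqrt(488)
= 0.5 * 1.273240 * 22.090722
= 14.0634

14.0634


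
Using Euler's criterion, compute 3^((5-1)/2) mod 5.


p = 5 is prime and the exponent is (p-1)/2 = 2, so by Euler's criterion 3^2 = (3/5) = +1 or -1 mod 5.
Compute by square-and-multiply:
  2 = 2 (binary 10)
  Repeated squaring mod 5: 3^1 = 3, 3^2 = 4
  3^2 = 4 mod 5
Result 4 = p - 1 = -1 mod 5: 3 is a quadratic non-residue mod 5. As a residue in [0, p-1] the value is 4.
3^2 mod 5 = 4

4


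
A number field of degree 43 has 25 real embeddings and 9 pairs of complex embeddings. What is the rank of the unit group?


By Dirichlet's unit theorem:
rank = r1 + r2 - 1
= 25 + 9 - 1
= 33

33


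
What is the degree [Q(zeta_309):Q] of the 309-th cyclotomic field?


The degree equals Euler's totient phi(309).
309 = 3 * 103
phi(309) = 204

204


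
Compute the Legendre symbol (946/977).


p = 977 is prime, so compute (946/977) with the reciprocity algorithm (Jacobi-symbol steps: pull out 2s via (2/n), flip via reciprocity, reduce):
  pull out 2: (2/977) = +1  (since 977 mod 8 = 1)
  reciprocity: (473/977) -> +(977/473)
  reduce: (31/473)
  reciprocity: (31/473) -> +(473/31)
  reduce: (8/31)
  pull out 2: (2/31) = +1  (since 31 mod 8 = 7)
  pull out 2: (2/31) = +1  (since 31 mod 8 = 7)
  pull out 2: (2/31) = +1  (since 31 mod 8 = 7)
  (1/31) = 1
Product of signs = 1
(946/977) = 1

1


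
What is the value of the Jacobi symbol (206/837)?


Compute (206/837) via quadratic reciprocity:
  pull out 2: (2/837) = -1  (since 837 mod 8 = 5)
  reciprocity: (103/837) -> +(837/103)
  reduce: (13/103)
  reciprocity: (13/103) -> +(103/13)
  reduce: (12/13)
  pull out 2: (2/13) = -1  (since 13 mod 8 = 5)
  pull out 2: (2/13) = -1  (since 13 mod 8 = 5)
  reciprocity: (3/13) -> +(13/3)
  reduce: (1/3)
  (1/3) = 1
Product of signs = -1

-1


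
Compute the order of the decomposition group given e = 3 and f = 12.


|D_P| = e * f
= 3 * 12
= 36

36


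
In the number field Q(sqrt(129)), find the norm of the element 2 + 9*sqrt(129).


N(a + b*sqrt(d)) = a^2 - d*b^2
= (2)^2 - (129)*(9)^2
= 4 - 10449
= -10445

-10445


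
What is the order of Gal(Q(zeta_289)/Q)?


|Gal(Q(zeta_289)/Q)| = phi(289)
= 272

272


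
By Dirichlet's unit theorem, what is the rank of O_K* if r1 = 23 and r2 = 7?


By Dirichlet's unit theorem:
rank = r1 + r2 - 1
= 23 + 7 - 1
= 29

29


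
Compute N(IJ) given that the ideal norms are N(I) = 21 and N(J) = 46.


N(IJ) = N(I) * N(J)
= 21 * 46
= 966

966


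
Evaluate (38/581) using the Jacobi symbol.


Compute (38/581) via quadratic reciprocity:
  pull out 2: (2/581) = -1  (since 581 mod 8 = 5)
  reciprocity: (19/581) -> +(581/19)
  reduce: (11/19)
  reciprocity: (11/19) -> -(19/11)
  reduce: (8/11)
  pull out 2: (2/11) = -1  (since 11 mod 8 = 3)
  pull out 2: (2/11) = -1  (since 11 mod 8 = 3)
  pull out 2: (2/11) = -1  (since 11 mod 8 = 3)
  (1/11) = 1
Product of signs = -1

-1


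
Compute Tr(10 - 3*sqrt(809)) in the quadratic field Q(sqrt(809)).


Tr(a + b*sqrt(d)) = (a + b*sqrt(d)) + (a - b*sqrt(d)) = 2a
= 2 * (10)
= 20

20


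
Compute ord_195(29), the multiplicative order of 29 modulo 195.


We want ord_195(29), the smallest k >= 1 with 29^k = 1 mod 195.
n = 195 = 3 * 5 * 13, phi(195) = 96; the order divides phi(n).
Divisors of 96: 1, 2, 3, 4, 6, 8, 12, 16, 24, 32, 48, 96
Repeated squaring mod 195: 29^1 = 29, 29^2 = 61, 29^4 = 16, 29^8 = 61, 29^16 = 16, 29^32 = 61, 29^64 = 16
Test divisors in increasing order:
  k=1: 29^1 = 29 mod 195
  k=2: 29^2 = 61 mod 195
  k=3: 29^3 = 61 * 29 = 14 mod 195
  k=4: 29^4 = 16 mod 195
  k=6: 29^6 = 16 * 61 = 1 mod 195  <- first divisor giving 1
Order = 6

6


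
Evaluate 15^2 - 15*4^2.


x^2 - d*y^2
= 15^2 - 15*4^2
= 225 - 240
= -15

-15


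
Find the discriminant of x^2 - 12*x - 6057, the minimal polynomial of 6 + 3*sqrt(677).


The element 6 + 3*sqrt(677) has minimal polynomial:
x^2 - 12*x - 6057
Discriminant = (-12)^2 - 4*(-6057)
= 144 + 24228
= 24372

24372


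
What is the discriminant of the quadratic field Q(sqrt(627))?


For K = Q(sqrt(d)) with d squarefree: disc(K) = d if d = 1 mod 4, and disc(K) = 4d if d = 2 or 3 mod 4.
Here d = 627, and d mod 4 = 3.
d = 3 mod 4, not 1 (O_K = Z[sqrt(d)]), so disc(K) = 4d = 4 * (627) = 2508

2508


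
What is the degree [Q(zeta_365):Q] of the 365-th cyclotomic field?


The degree equals Euler's totient phi(365).
365 = 5 * 73
phi(365) = 288

288


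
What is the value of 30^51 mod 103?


p = 103 is prime and the exponent is (p-1)/2 = 51, so by Euler's criterion 30^51 = (30/103) = +1 or -1 mod 103.
Compute by square-and-multiply:
  51 = 32 + 16 + 2 + 1 (binary 110011)
  Repeated squaring mod 103: 30^1 = 30, 30^2 = 76, 30^4 = 8, 30^8 = 64, 30^16 = 79, 30^32 = 61
  30^51 = 30^32 * 30^16 * 30^2 * 30^1 = 61 * 79 * 76 * 30 mod 103
    61 * 79 = 4819 = 81 mod 103
    81 * 76 = 6156 = 79 mod 103
    79 * 30 = 2370 = 1 mod 103
  30^51 = 1 mod 103
Result 1: 30 is a quadratic residue mod 103.
30^51 mod 103 = 1

1


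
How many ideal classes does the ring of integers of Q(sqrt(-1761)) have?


K = Q(sqrt(-1761)). d mod 4 = 3, so D = disc(K) = 4d = -7044
h(K) equals the number of primitive reduced positive-definite forms (a, b, c) = a*x^2 + b*x*y + c*y^2 with b^2 - 4ac = D,
where reduced means |b| <= a <= c, with b >= 0 whenever |b| = a or a = c, and primitive means gcd(a, b, c) = 1.
Reduced forces 3a^2 <= |D| = 7044, so 1 <= a <= 48; b must have the parity of D, and c = (b^2 - D)/(4a) must be an integer >= a.
Enumerate a = 1..48, b in [-a, a]:
  a=1: (1, 0, 1761)  [1]
  a=2: (2, 2, 881)  [1]
  a=3: (3, 0, 587)  [1]
  a=4: none
  a=5: (5, -4, 353), (5, 4, 353)  [2]
  a=6: (6, 6, 295)  [1]
  a=7..9: none
  a=10: (10, -6, 177), (10, 6, 177)  [2]
  a=11..14: none
  a=15: (15, -6, 118), (15, 6, 118)  [2]
  a=16..18: none
  a=19: (19, -10, 94), (19, 10, 94)  [2]
  a=20..24: none
  a=25: (25, -16, 73), (25, 16, 73)  [2]
  a=26..29: none
  a=30: (30, -6, 59), (30, 6, 59)  [2]
  a=31..37: none
  a=38: (38, -10, 47), (38, 10, 47)  [2]
  a=39..40: none
  a=41: (41, -34, 50), (41, 34, 50)  [2]
  a=42..48: none
Total reduced forms: 1 + 1 + 1 + 2 + 1 + 2 + 2 + 2 + 2 + 2 + 2 + 2 = 20
h = 20

20


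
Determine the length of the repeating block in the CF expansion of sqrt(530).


Run the CF algorithm for sqrt(530).
a_0 = floor(sqrt(530)) = 23; set m_0=0, q_0=1.
Recurrence: m' = q*a - m,  q' = (d - m'^2)/q,  a' = floor((a_0 + m')/q').
  step 1: m=23, q=1, a=46
a_1 = 2*a_0 = 46, so the period closes here.
sqrt(530) = [23; 46]
Period length = 1

1


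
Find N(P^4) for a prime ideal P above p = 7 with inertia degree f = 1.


N(P^a) = p^(a*f)
= 7^(4*1)
= 7^4
= 2401

2401


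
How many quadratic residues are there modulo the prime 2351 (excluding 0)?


For prime p, the number of non-zero quadratic residues is (p-1)/2.
= (2351-1)/2
= 1175

1175


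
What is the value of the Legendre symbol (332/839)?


p = 839 is prime, so compute (332/839) with the reciprocity algorithm (Jacobi-symbol steps: pull out 2s via (2/n), flip via reciprocity, reduce):
  pull out 2: (2/839) = +1  (since 839 mod 8 = 7)
  pull out 2: (2/839) = +1  (since 839 mod 8 = 7)
  reciprocity: (83/839) -> -(839/83)
  reduce: (9/83)
  reciprocity: (9/83) -> +(83/9)
  reduce: (2/9)
  pull out 2: (2/9) = +1  (since 9 mod 8 = 1)
  (1/9) = 1
Product of signs = -1
(332/839) = -1

-1


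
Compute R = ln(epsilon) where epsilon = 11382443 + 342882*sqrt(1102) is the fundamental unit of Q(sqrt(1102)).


epsilon = 11382443 + 342882*sqrt(1102)
= 2.2765e+07
R = ln(2.2765e+07)
= 16.9407

16.9407


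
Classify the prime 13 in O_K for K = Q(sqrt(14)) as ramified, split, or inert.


K = Q(sqrt(14)). Since d mod 4 = 2, disc(K) = 56.
Check p | disc: 56 mod 13 = 4.
p does not divide disc. Compute Legendre symbol (d/p):
1^((13-1)/2) mod 13 = 1
(d/p) = 1, so p splits: (p) = P*P' with e=1, f=1, g=2.
Therefore p is split.

split


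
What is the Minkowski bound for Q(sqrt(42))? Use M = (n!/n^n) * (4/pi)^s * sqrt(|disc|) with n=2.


d = 42, d mod 4 = 2, so disc(K) = 4d = 168; |disc(K)| = 168
Real quadratic field, so n = 2, s = r2 = 0, r1 = 2
M = (n!/n^n) * (4/pi)^s * sqrt(|disc(K)|) = (2!/2^2) * (4/pi)^0 * sqrt(168)
= 0.5 * 1.000000 * 12.961481
= 6.4807

6.4807


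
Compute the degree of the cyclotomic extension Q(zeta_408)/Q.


The degree equals Euler's totient phi(408).
408 = 2^3 * 3 * 17
phi(408) = 128

128


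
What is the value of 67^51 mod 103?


p = 103 is prime and the exponent is (p-1)/2 = 51, so by Euler's criterion 67^51 = (67/103) = +1 or -1 mod 103.
Compute by square-and-multiply:
  51 = 32 + 16 + 2 + 1 (binary 110011)
  Repeated squaring mod 103: 67^1 = 67, 67^2 = 60, 67^4 = 98, 67^8 = 25, 67^16 = 7, 67^32 = 49
  67^51 = 67^32 * 67^16 * 67^2 * 67^1 = 49 * 7 * 60 * 67 mod 103
    49 * 7 = 343 = 34 mod 103
    34 * 60 = 2040 = 83 mod 103
    83 * 67 = 5561 = 102 mod 103
  67^51 = 102 mod 103
Result 102 = p - 1 = -1 mod 103: 67 is a quadratic non-residue mod 103. As a residue in [0, p-1] the value is 102.
67^51 mod 103 = 102

102


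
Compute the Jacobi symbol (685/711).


Compute (685/711) via quadratic reciprocity:
  reciprocity: (685/711) -> +(711/685)
  reduce: (26/685)
  pull out 2: (2/685) = -1  (since 685 mod 8 = 5)
  reciprocity: (13/685) -> +(685/13)
  reduce: (9/13)
  reciprocity: (9/13) -> +(13/9)
  reduce: (4/9)
  pull out 2: (2/9) = +1  (since 9 mod 8 = 1)
  pull out 2: (2/9) = +1  (since 9 mod 8 = 1)
  (1/9) = 1
Product of signs = -1

-1


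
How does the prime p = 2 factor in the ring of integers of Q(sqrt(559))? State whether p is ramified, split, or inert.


K = Q(sqrt(559)). Since d mod 4 = 3, disc(K) = 2236.
Check p | disc: 2236 mod 2 = 0.
p divides disc, so p ramifies: (p) = P^2 with e=2, f=1, g=1.
Therefore p is ramified.

ramified


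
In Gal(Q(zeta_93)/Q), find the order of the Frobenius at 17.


The Frobenius at p in Gal(Q(zeta_n)/Q) = (Z/nZ)* is the class of p, so its order is ord_93(17), the smallest k >= 1 with 17^k = 1 mod 93.
n = 93 = 3 * 31, phi(93) = 60; the order divides phi(n).
Divisors of 60: 1, 2, 3, 4, 5, 6, 10, 12, 15, 20, 30, 60
Repeated squaring mod 93: 17^1 = 17, 17^2 = 10, 17^4 = 7, 17^8 = 49, 17^16 = 76, 17^32 = 10
Test divisors in increasing order:
  k=1: 17^1 = 17 mod 93
  k=2: 17^2 = 10 mod 93
  k=3: 17^3 = 10 * 17 = 77 mod 93
  k=4: 17^4 = 7 mod 93
  k=5: 17^5 = 7 * 17 = 26 mod 93
  k=6: 17^6 = 7 * 10 = 70 mod 93
  k=10: 17^10 = 49 * 10 = 25 mod 93
  k=12: 17^12 = 49 * 7 = 64 mod 93
  k=15: 17^15 = 49 * 7 * 10 * 17 = 92 mod 93
  k=20: 17^20 = 76 * 7 = 67 mod 93
  k=30: 17^30 = 76 * 49 * 7 * 10 = 1 mod 93  <- first divisor giving 1
Order = 30

30


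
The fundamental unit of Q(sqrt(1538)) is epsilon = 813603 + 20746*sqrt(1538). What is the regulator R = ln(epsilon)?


epsilon = 813603 + 20746*sqrt(1538)
= 1.6272e+06
R = ln(1.6272e+06)
= 14.3024

14.3024


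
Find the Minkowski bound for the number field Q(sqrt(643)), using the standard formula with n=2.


d = 643, d mod 4 = 3, so disc(K) = 4d = 2572; |disc(K)| = 2572
Real quadratic field, so n = 2, s = r2 = 0, r1 = 2
M = (n!/n^n) * (4/pi)^s * sqrt(|disc(K)|) = (2!/2^2) * (4/pi)^0 * sqrt(2572)
= 0.5 * 1.000000 * 50.714889
= 25.3574

25.3574


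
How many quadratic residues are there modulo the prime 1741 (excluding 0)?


For prime p, the number of non-zero quadratic residues is (p-1)/2.
= (1741-1)/2
= 870

870


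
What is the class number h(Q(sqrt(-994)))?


K = Q(sqrt(-994)). d mod 4 = 2, so D = disc(K) = 4d = -3976
h(K) equals the number of primitive reduced positive-definite forms (a, b, c) = a*x^2 + b*x*y + c*y^2 with b^2 - 4ac = D,
where reduced means |b| <= a <= c, with b >= 0 whenever |b| = a or a = c, and primitive means gcd(a, b, c) = 1.
Reduced forces 3a^2 <= |D| = 3976, so 1 <= a <= 36; b must have the parity of D, and c = (b^2 - D)/(4a) must be an integer >= a.
Enumerate a = 1..36, b in [-a, a]:
  a=1: (1, 0, 994)  [1]
  a=2: (2, 0, 497)  [1]
  a=3..4: none
  a=5: (5, -2, 199), (5, 2, 199)  [2]
  a=6: none
  a=7: (7, 0, 142)  [1]
  a=8..9: none
  a=10: (10, -8, 101), (10, 8, 101)  [2]
  a=11..13: none
  a=14: (14, 0, 71)  [1]
  a=15..16: none
  a=17: (17, -6, 59), (17, 6, 59)  [2]
  a=18..22: none
  a=23: (23, -16, 46), (23, 16, 46)  [2]
  a=24: none
  a=25: (25, -18, 43), (25, 18, 43)  [2]
  a=26..33: none
  a=34: (34, -28, 35), (34, 28, 35)  [2]
  a=35..36: none
Total reduced forms: 1 + 1 + 2 + 1 + 2 + 1 + 2 + 2 + 2 + 2 = 16
h = 16

16


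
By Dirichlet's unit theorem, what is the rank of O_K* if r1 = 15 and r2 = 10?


By Dirichlet's unit theorem:
rank = r1 + r2 - 1
= 15 + 10 - 1
= 24

24


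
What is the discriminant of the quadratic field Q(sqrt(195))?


For K = Q(sqrt(d)) with d squarefree: disc(K) = d if d = 1 mod 4, and disc(K) = 4d if d = 2 or 3 mod 4.
Here d = 195, and d mod 4 = 3.
d = 3 mod 4, not 1 (O_K = Z[sqrt(d)]), so disc(K) = 4d = 4 * (195) = 780

780


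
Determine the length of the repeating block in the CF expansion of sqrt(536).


Run the CF algorithm for sqrt(536).
a_0 = floor(sqrt(536)) = 23; set m_0=0, q_0=1.
Recurrence: m' = q*a - m,  q' = (d - m'^2)/q,  a' = floor((a_0 + m')/q').
  step 1: m=23, q=7, a=6
  step 2: m=19, q=25, a=1
  step 3: m=6, q=20, a=1
  step 4: m=14, q=17, a=2
  step 5: m=20, q=8, a=5
  step 6: m=20, q=17, a=2
  step 7: m=14, q=20, a=1
  step 8: m=6, q=25, a=1
  step 9: m=19, q=7, a=6
  step 10: m=23, q=1, a=46
a_10 = 2*a_0 = 46, so the period closes here.
sqrt(536) = [23; 6, 1, 1, 2, 5, 2, 1, 1, 6, 46]
Period length = 10

10


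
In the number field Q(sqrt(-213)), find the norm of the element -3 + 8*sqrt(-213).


N(a + b*sqrt(d)) = a^2 - d*b^2
= (-3)^2 - (-213)*(8)^2
= 9 + 13632
= 13641

13641


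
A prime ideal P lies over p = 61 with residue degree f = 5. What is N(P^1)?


N(P^a) = p^(a*f)
= 61^(1*5)
= 61^5
= 844596301

844596301


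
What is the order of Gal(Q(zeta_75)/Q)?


|Gal(Q(zeta_75)/Q)| = phi(75)
= 40

40


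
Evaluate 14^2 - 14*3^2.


x^2 - d*y^2
= 14^2 - 14*3^2
= 196 - 126
= 70

70


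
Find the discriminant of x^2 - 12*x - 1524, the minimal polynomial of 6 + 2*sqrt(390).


The element 6 + 2*sqrt(390) has minimal polynomial:
x^2 - 12*x - 1524
Discriminant = (-12)^2 - 4*(-1524)
= 144 + 6096
= 6240

6240


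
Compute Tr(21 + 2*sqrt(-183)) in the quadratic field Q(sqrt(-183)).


Tr(a + b*sqrt(d)) = (a + b*sqrt(d)) + (a - b*sqrt(d)) = 2a
= 2 * (21)
= 42

42


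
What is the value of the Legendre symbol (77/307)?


p = 307 is prime, so compute (77/307) with the reciprocity algorithm (Jacobi-symbol steps: pull out 2s via (2/n), flip via reciprocity, reduce):
  reciprocity: (77/307) -> +(307/77)
  reduce: (76/77)
  pull out 2: (2/77) = -1  (since 77 mod 8 = 5)
  pull out 2: (2/77) = -1  (since 77 mod 8 = 5)
  reciprocity: (19/77) -> +(77/19)
  reduce: (1/19)
  (1/19) = 1
Product of signs = 1
(77/307) = 1

1


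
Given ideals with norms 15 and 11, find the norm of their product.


N(IJ) = N(I) * N(J)
= 15 * 11
= 165

165


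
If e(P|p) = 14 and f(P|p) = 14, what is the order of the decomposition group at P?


|D_P| = e * f
= 14 * 14
= 196

196


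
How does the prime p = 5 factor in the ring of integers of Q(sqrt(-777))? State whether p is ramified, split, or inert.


K = Q(sqrt(-777)). Since d mod 4 = 3, disc(K) = -3108.
Check p | disc: -3108 mod 5 = 2.
p does not divide disc. Compute Legendre symbol (d/p):
3^((5-1)/2) mod 5 = -1
(d/p) = -1, so p is inert: (p) stays prime with e=1, f=2, g=1.
Therefore p is inert.

inert


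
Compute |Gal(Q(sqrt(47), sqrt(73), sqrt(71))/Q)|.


The 3 square roots of distinct primes are multiplicatively independent over Q,
so [K:Q] = 2^3 and Gal(K/Q) is isomorphic to (Z/2Z)^3.
|Gal| = 2^3 = 8

8


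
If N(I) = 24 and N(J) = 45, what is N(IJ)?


N(IJ) = N(I) * N(J)
= 24 * 45
= 1080

1080


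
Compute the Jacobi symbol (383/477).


Compute (383/477) via quadratic reciprocity:
  reciprocity: (383/477) -> +(477/383)
  reduce: (94/383)
  pull out 2: (2/383) = +1  (since 383 mod 8 = 7)
  reciprocity: (47/383) -> -(383/47)
  reduce: (7/47)
  reciprocity: (7/47) -> -(47/7)
  reduce: (5/7)
  reciprocity: (5/7) -> +(7/5)
  reduce: (2/5)
  pull out 2: (2/5) = -1  (since 5 mod 8 = 5)
  (1/5) = 1
Product of signs = -1

-1


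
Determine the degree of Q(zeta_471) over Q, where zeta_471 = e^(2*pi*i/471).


The degree equals Euler's totient phi(471).
471 = 3 * 157
phi(471) = 312

312


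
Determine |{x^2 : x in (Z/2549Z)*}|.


For prime p, the number of non-zero quadratic residues is (p-1)/2.
= (2549-1)/2
= 1274

1274


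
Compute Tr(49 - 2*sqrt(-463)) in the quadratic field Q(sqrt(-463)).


Tr(a + b*sqrt(d)) = (a + b*sqrt(d)) + (a - b*sqrt(d)) = 2a
= 2 * (49)
= 98

98


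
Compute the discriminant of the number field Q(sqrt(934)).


For K = Q(sqrt(d)) with d squarefree: disc(K) = d if d = 1 mod 4, and disc(K) = 4d if d = 2 or 3 mod 4.
Here d = 934, and d mod 4 = 2.
d = 2 mod 4, not 1 (O_K = Z[sqrt(d)]), so disc(K) = 4d = 4 * (934) = 3736

3736


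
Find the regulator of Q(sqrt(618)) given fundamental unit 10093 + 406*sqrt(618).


epsilon = 10093 + 406*sqrt(618)
= 20186.0000
R = ln(20186.0000)
= 9.9127

9.9127


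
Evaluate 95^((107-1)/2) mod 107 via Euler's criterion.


p = 107 is prime and the exponent is (p-1)/2 = 53, so by Euler's criterion 95^53 = (95/107) = +1 or -1 mod 107.
Compute by square-and-multiply:
  53 = 32 + 16 + 4 + 1 (binary 110101)
  Repeated squaring mod 107: 95^1 = 95, 95^2 = 37, 95^4 = 85, 95^8 = 56, 95^16 = 33, 95^32 = 19
  95^53 = 95^32 * 95^16 * 95^4 * 95^1 = 19 * 33 * 85 * 95 mod 107
    19 * 33 = 627 = 92 mod 107
    92 * 85 = 7820 = 9 mod 107
    9 * 95 = 855 = 106 mod 107
  95^53 = 106 mod 107
Result 106 = p - 1 = -1 mod 107: 95 is a quadratic non-residue mod 107. As a residue in [0, p-1] the value is 106.
95^53 mod 107 = 106

106


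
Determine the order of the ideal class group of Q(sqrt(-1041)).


K = Q(sqrt(-1041)). d mod 4 = 3, so D = disc(K) = 4d = -4164
h(K) equals the number of primitive reduced positive-definite forms (a, b, c) = a*x^2 + b*x*y + c*y^2 with b^2 - 4ac = D,
where reduced means |b| <= a <= c, with b >= 0 whenever |b| = a or a = c, and primitive means gcd(a, b, c) = 1.
Reduced forces 3a^2 <= |D| = 4164, so 1 <= a <= 37; b must have the parity of D, and c = (b^2 - D)/(4a) must be an integer >= a.
Enumerate a = 1..37, b in [-a, a]:
  a=1: (1, 0, 1041)  [1]
  a=2: (2, 2, 521)  [1]
  a=3: (3, 0, 347)  [1]
  a=4: none
  a=5: (5, -4, 209), (5, 4, 209)  [2]
  a=6: (6, 6, 175)  [1]
  a=7: (7, -6, 150), (7, 6, 150)  [2]
  a=8..9: none
  a=10: (10, -6, 105), (10, 6, 105)  [2]
  a=11: (11, -4, 95), (11, 4, 95)  [2]
  a=12: none
  a=13: (13, -10, 82), (13, 10, 82)  [2]
  a=14: (14, -6, 75), (14, 6, 75)  [2]
  a=15: (15, -6, 70), (15, 6, 70)  [2]
  a=16: none
  a=17: (17, -16, 65), (17, 16, 65)  [2]
  a=18: none
  a=19: (19, -4, 55), (19, 4, 55)  [2]
  a=20: none
  a=21: (21, -6, 50), (21, 6, 50)  [2]
  a=22: (22, -18, 51), (22, 18, 51)  [2]
  a=23..24: none
  a=25: (25, -6, 42), (25, 6, 42)  [2]
  a=26: (26, -10, 41), (26, 10, 41)  [2]
  a=27..29: none
  a=30: (30, -6, 35), (30, 6, 35)  [2]
  a=31..32: none
  a=33: (33, -18, 34), (33, 18, 34)  [2]
  a=34: none
  a=35: (35, -34, 38), (35, 34, 38)  [2]
  a=36..37: none
Total reduced forms: 1 + 1 + 1 + 2 + 1 + 2 + 2 + 2 + 2 + 2 + 2 + 2 + 2 + 2 + 2 + 2 + 2 + 2 + 2 + 2 = 36
h = 36

36
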